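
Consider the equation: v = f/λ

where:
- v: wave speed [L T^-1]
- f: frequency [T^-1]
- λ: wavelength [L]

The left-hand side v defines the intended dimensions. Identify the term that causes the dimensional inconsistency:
The right-hand side term f/λ

v has dimensions [L T^-1], but f/λ has dimensions [L^-1 T^-1], so the term f/λ is dimensionally wrong for v.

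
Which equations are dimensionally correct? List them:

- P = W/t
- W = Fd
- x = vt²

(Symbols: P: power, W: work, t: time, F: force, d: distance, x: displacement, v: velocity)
Dimensionally correct: P = W/t, W = Fd
Dimensionally incorrect: x = vt²
Ordered (correct first, then incorrect): P = W/t, W = Fd, x = vt²

- P = W/t: LHS [L^2 M T^-3], RHS [L^2 M T^-3] → correct ✓
- W = Fd: LHS [L^2 M T^-2], RHS [L^2 M T^-2] → correct ✓
- x = vt²: LHS [L], RHS [L T] → incorrect ✗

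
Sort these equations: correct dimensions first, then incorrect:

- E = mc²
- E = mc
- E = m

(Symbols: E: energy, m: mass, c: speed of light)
Dimensionally correct: E = mc²
Dimensionally incorrect: E = mc, E = m
Ordered (correct first, then incorrect): E = mc², E = mc, E = m

- E = mc²: LHS [L^2 M T^-2], RHS [L^2 M T^-2] → correct ✓
- E = mc: LHS [L^2 M T^-2], RHS [L M T^-1] → incorrect ✗
- E = m: LHS [L^2 M T^-2], RHS [M] → incorrect ✗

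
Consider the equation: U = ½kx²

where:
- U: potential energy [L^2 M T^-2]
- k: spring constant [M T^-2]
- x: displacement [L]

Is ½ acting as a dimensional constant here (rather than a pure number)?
No

U has dimensions [L^2 M T^-2] and kx² already has dimensions [L^2 M T^-2], so the equation balances without ½ contributing any dimensions. ½ is a pure (dimensionless) number; changing or removing it would not affect dimensional consistency.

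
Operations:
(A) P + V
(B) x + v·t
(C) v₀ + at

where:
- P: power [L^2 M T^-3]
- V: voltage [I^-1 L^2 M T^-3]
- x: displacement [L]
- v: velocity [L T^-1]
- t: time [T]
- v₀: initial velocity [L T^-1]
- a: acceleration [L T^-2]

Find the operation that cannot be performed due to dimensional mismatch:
(A) P + V

(A) P + V: P [L^2 M T^-3] and V [I^-1 L^2 M T^-3] — different dimensions cannot be added/subtracted ✗
(B) x + v·t: x [L] and v·t [L] — same dimensions ✓
(C) v₀ + at: v₀ [L T^-1] and at [L T^-1] — same dimensions ✓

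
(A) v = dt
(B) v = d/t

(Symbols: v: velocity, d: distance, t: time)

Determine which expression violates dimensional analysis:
(A)

(A) v = dt: LHS [L T^-1], RHS [L T] ✗
(B) v = d/t: LHS [L T^-1], RHS [L T^-1] ✓

Expression (A) v = dt is dimensionally incorrect.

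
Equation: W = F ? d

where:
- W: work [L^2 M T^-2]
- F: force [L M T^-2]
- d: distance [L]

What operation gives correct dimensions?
multiplication (×): W = F × d

W [L^2 M T^-2]; F [L M T^-2]; d [L].
F × d → [L^2 M T^-2] ✓
F ÷ d → [M T^-2] ✗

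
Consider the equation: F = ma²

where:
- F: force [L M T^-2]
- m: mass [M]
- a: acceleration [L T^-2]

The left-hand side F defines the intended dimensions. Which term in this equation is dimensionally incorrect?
The right-hand side term ma²

F has dimensions [L M T^-2], but ma² has dimensions [L^2 M T^-4], so the term ma² is dimensionally wrong for F.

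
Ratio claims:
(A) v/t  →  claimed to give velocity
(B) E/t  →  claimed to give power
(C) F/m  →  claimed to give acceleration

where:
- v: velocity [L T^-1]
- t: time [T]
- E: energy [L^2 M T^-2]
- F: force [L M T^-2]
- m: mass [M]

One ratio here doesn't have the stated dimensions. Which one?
(A) v/t does not give velocity

(A) v/t: [L T^-2] ≠ velocity [L T^-1] ✗
(B) E/t: [L^2 M T^-3] = power [L^2 M T^-3] ✓
(C) F/m: [L T^-2] = acceleration [L T^-2] ✓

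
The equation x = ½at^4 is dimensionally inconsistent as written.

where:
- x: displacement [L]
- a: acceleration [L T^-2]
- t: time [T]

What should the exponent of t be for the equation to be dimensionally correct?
The exponent of t should be 2: x = ½at^2

The LHS x has dimensions [L]; t has dimensions [T].
As written, the RHS ½at^4 (exponent 4 on t) has dimensions [L T^2], which does not match.
With exponent 2, the RHS ½at^2 has dimensions [L], matching the LHS.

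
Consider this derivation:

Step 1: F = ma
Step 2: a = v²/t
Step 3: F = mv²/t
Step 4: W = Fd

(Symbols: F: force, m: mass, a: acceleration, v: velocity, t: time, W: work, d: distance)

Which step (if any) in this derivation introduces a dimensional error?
Step 2

Step 1: F = ma → LHS [L M T^-2], RHS [L M T^-2] ✓
Step 2: a = v²/t → LHS [L T^-2], RHS [L^2 T^-3] ✗

The first dimensional inconsistency appears in step 2: a = v²/t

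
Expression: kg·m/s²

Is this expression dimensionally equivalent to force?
Yes

The expression kg·m/s² has dimensions [L M T^-2], which is exactly force [L M T^-2].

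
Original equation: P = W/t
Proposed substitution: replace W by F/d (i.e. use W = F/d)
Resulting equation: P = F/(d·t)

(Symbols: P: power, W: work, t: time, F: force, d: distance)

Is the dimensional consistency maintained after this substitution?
No

[W] = [L^2 M T^-2] and [F/d] = [M T^-2]. These differ, so the substitution replaces a quantity by one of different dimensions and the result P = F/(d·t) has LHS [L^2 M T^-3] vs RHS [M T^-3] — inconsistent.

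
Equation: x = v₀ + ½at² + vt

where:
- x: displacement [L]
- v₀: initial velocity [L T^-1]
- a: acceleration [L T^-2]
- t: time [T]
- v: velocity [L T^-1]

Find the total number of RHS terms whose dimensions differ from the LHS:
1

LHS x: [L]
- v₀: [L T^-1] ✗
- ½at²: [L] ✓
- vt: [L] ✓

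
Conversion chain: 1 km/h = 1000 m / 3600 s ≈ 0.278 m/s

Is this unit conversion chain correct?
The chain is correct (no errors).

Correct: 1 km = 1000 m, 1 h = 3600 s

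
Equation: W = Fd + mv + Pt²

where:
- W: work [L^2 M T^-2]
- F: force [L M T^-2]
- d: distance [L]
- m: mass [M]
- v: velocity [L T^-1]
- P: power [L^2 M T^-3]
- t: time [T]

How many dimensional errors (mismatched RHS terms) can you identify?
2

LHS W: [L^2 M T^-2]
- Fd: [L^2 M T^-2] ✓
- mv: [L M T^-1] ✗
- Pt²: [L^2 M T^-1] ✗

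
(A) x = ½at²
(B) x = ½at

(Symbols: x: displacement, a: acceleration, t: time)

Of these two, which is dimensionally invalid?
(B)

(A) x = ½at²: LHS [L], RHS [L] ✓
(B) x = ½at: LHS [L], RHS [L T^-1] ✗

Expression (B) x = ½at is dimensionally incorrect.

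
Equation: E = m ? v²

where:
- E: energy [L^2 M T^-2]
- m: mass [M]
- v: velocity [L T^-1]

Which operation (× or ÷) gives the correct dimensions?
multiplication (×): E = m × v²

E [L^2 M T^-2]; m [M]; v² [L^2 T^-2].
m × v² → [L^2 M T^-2] ✓
m ÷ v² → [L^-2 M T^2] ✗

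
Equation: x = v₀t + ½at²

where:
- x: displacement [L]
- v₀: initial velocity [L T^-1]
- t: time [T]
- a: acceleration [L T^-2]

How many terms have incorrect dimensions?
0

LHS x: [L]
- v₀t: [L] ✓
- ½at²: [L] ✓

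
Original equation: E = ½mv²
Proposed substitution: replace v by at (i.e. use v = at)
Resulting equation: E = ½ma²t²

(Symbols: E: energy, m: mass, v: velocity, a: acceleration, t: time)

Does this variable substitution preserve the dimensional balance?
Yes

[v] = [L T^-1] and [at] = [L T^-1]. These match, so the substitution replaces a quantity by one of the same dimensions and the result E = ½ma²t² has LHS [L^2 M T^-2] vs RHS [L^2 M T^-2] — still consistent.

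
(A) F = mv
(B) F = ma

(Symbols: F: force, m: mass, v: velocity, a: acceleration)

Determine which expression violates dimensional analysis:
(A)

(A) F = mv: LHS [L M T^-2], RHS [L M T^-1] ✗
(B) F = ma: LHS [L M T^-2], RHS [L M T^-2] ✓

Expression (A) F = mv is dimensionally incorrect.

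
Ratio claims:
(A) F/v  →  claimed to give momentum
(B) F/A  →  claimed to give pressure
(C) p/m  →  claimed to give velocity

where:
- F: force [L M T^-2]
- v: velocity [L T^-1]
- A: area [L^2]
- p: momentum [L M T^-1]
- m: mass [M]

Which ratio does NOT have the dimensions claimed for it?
(A) F/v does not give momentum

(A) F/v: [M T^-1] ≠ momentum [L M T^-1] ✗
(B) F/A: [L^-1 M T^-2] = pressure [L^-1 M T^-2] ✓
(C) p/m: [L T^-1] = velocity [L T^-1] ✓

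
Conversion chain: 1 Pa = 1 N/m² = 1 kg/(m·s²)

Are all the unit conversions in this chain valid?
The chain is correct (no errors).

Correct: Pascal is Newton per square meter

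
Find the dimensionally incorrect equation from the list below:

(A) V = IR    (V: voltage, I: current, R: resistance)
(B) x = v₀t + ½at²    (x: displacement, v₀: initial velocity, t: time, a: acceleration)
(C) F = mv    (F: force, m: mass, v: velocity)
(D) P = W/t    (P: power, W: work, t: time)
(C) F = mv

The equation (C) F = mv is dimensionally incorrect.

LHS (F): [L M T^-2]
RHS (mv): [L M T^-1] ✗

The dimensions do not match. The other three equations balance.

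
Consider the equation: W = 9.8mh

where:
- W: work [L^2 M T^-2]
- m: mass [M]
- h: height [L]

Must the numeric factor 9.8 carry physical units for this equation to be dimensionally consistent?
Yes

W has dimensions [L^2 M T^-2], while mh alone has dimensions [L M]. For the equation to balance, the factor 9.8 must carry dimensions [L T^-2] — it is a dimensional constant (a numerical value of a physical quantity with its units suppressed), not a pure number.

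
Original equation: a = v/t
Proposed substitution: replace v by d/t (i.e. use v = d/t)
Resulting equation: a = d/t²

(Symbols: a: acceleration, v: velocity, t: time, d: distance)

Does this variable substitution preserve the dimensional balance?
Yes

[v] = [L T^-1] and [d/t] = [L T^-1]. These match, so the substitution replaces a quantity by one of the same dimensions and the result a = d/t² has LHS [L T^-2] vs RHS [L T^-2] — still consistent.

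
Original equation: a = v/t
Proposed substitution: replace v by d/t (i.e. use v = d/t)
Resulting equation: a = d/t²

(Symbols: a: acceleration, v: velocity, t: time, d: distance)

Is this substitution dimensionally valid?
Yes

[v] = [L T^-1] and [d/t] = [L T^-1]. These match, so the substitution replaces a quantity by one of the same dimensions and the result a = d/t² has LHS [L T^-2] vs RHS [L T^-2] — still consistent.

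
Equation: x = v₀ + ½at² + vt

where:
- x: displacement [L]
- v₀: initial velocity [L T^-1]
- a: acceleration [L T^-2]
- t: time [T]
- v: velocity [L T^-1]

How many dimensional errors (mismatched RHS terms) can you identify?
1

LHS x: [L]
- v₀: [L T^-1] ✗
- ½at²: [L] ✓
- vt: [L] ✓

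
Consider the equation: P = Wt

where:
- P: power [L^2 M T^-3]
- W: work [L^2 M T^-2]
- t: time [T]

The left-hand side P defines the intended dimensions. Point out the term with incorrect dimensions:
The right-hand side term Wt

P has dimensions [L^2 M T^-3], but Wt has dimensions [L^2 M T^-1], so the term Wt is dimensionally wrong for P.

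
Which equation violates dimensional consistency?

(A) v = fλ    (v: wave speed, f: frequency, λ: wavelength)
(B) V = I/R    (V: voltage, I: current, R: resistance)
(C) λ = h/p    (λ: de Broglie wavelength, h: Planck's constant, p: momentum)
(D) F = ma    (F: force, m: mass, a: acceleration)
(B) V = I/R

The equation (B) V = I/R is dimensionally incorrect.

LHS (V): [I^-1 L^2 M T^-3]
RHS (I/R): [I^3 L^-2 M^-1 T^3] ✗

The dimensions do not match. The other three equations balance.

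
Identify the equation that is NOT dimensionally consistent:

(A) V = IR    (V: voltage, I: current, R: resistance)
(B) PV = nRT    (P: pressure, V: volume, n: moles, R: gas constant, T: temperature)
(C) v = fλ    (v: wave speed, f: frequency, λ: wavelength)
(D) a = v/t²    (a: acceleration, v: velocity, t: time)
(D) a = v/t²

The equation (D) a = v/t² is dimensionally incorrect.

LHS (a): [L T^-2]
RHS (v/t²): [L T^-3] ✗

The dimensions do not match. The other three equations balance.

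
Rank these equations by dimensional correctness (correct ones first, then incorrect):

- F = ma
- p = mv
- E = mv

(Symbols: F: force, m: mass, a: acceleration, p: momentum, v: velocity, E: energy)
Dimensionally correct: F = ma, p = mv
Dimensionally incorrect: E = mv
Ordered (correct first, then incorrect): F = ma, p = mv, E = mv

- F = ma: LHS [L M T^-2], RHS [L M T^-2] → correct ✓
- p = mv: LHS [L M T^-1], RHS [L M T^-1] → correct ✓
- E = mv: LHS [L^2 M T^-2], RHS [L M T^-1] → incorrect ✗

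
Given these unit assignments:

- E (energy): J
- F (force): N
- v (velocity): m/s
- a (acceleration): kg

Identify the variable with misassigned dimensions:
a

The variable a (acceleration) should have units m/s², not kg.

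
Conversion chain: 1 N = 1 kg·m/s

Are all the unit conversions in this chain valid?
The chain is incorrect (it contains an error).

Incorrect: Newton is kg·m/s², not kg·m/s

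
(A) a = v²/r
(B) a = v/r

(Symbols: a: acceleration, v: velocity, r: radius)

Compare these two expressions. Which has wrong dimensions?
(B)

(A) a = v²/r: LHS [L T^-2], RHS [L T^-2] ✓
(B) a = v/r: LHS [L T^-2], RHS [T^-1] ✗

Expression (B) a = v/r is dimensionally incorrect.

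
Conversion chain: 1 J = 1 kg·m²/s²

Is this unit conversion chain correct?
The chain is correct (no errors).

Correct: Joule is defined as kg·m²/s²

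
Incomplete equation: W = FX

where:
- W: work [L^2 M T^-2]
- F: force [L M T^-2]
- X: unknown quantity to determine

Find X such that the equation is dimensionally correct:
X = d (distance), dimensions [L]

W has dimensions [L^2 M T^-2]; the rest of the RHS (F) has dimensions [L M T^-2].
So X must have dimensions [L] — X = d (distance).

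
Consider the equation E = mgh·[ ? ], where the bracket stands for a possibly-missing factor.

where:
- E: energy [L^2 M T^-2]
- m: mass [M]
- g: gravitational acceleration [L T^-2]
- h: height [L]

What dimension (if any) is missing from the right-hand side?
Nothing is missing — the bracketed factor must be dimensionless.

E has dimensions [L^2 M T^-2] and mgh already has dimensions [L^2 M T^-2], so E = mgh is dimensionally complete.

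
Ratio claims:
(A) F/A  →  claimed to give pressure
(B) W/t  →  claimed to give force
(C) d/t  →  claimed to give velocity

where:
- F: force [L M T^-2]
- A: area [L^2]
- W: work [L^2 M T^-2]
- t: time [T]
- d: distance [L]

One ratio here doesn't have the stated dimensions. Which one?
(B) W/t does not give force

(A) F/A: [L^-1 M T^-2] = pressure [L^-1 M T^-2] ✓
(B) W/t: [L^2 M T^-3] ≠ force [L M T^-2] ✗
(C) d/t: [L T^-1] = velocity [L T^-1] ✓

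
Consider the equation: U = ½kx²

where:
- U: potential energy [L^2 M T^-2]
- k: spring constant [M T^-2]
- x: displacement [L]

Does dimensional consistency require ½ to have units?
No

U has dimensions [L^2 M T^-2] and kx² already has dimensions [L^2 M T^-2], so the equation balances without ½ contributing any dimensions. ½ is a pure (dimensionless) number; changing or removing it would not affect dimensional consistency.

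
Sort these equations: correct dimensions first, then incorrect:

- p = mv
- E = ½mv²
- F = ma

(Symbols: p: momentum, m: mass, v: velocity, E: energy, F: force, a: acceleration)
Dimensionally correct: p = mv, E = ½mv², F = ma
Dimensionally incorrect: none
Ordered (correct first, then incorrect): p = mv, E = ½mv², F = ma

- p = mv: LHS [L M T^-1], RHS [L M T^-1] → correct ✓
- E = ½mv²: LHS [L^2 M T^-2], RHS [L^2 M T^-2] → correct ✓
- F = ma: LHS [L M T^-2], RHS [L M T^-2] → correct ✓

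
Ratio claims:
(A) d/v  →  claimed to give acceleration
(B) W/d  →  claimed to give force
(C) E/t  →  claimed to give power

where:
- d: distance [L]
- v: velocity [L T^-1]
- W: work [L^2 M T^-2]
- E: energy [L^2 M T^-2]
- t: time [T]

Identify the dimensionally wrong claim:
(A) d/v does not give acceleration

(A) d/v: [T] ≠ acceleration [L T^-2] ✗
(B) W/d: [L M T^-2] = force [L M T^-2] ✓
(C) E/t: [L^2 M T^-3] = power [L^2 M T^-3] ✓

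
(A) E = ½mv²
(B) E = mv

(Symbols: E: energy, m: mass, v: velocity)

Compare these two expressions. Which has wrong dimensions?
(B)

(A) E = ½mv²: LHS [L^2 M T^-2], RHS [L^2 M T^-2] ✓
(B) E = mv: LHS [L^2 M T^-2], RHS [L M T^-1] ✗

Expression (B) E = mv is dimensionally incorrect.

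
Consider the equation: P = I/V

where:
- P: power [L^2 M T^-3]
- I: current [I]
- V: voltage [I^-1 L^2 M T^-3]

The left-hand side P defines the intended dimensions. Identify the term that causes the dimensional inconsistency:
The right-hand side term I/V

P has dimensions [L^2 M T^-3], but I/V has dimensions [I^2 L^-2 M^-1 T^3], so the term I/V is dimensionally wrong for P.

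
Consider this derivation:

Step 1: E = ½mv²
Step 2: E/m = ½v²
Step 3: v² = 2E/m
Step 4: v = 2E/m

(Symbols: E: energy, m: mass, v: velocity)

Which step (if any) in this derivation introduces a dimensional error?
Step 4

Step 1: E = ½mv² → LHS [L^2 M T^-2], RHS [L^2 M T^-2] ✓
Step 2: E/m = ½v² → LHS [L^2 T^-2], RHS [L^2 T^-2] ✓
Step 3: v² = 2E/m → LHS [L^2 T^-2], RHS [L^2 T^-2] ✓
Step 4: v = 2E/m → LHS [L T^-1], RHS [L^2 T^-2] ✗

The first dimensional inconsistency appears in step 4: v = 2E/m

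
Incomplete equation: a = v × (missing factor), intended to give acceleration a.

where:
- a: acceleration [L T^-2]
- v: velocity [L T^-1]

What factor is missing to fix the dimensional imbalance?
1/t (inverse time), dimensions [T^-1]

a has dimensions [L T^-2] and v has dimensions [L T^-1].
The missing factor must have dimensions [L T^-2] / [L T^-1] = [T^-1], i.e. inverse time (1/t).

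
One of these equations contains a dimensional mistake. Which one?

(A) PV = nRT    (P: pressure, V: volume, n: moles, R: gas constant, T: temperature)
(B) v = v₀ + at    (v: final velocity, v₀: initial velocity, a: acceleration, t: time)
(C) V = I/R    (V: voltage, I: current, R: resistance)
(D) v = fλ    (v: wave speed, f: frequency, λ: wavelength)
(C) V = I/R

The equation (C) V = I/R is dimensionally incorrect.

LHS (V): [I^-1 L^2 M T^-3]
RHS (I/R): [I^3 L^-2 M^-1 T^3] ✗

The dimensions do not match. The other three equations balance.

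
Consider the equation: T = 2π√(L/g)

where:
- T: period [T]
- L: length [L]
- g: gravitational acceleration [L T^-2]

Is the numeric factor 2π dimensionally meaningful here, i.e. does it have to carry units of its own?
No

T has dimensions [T] and √(L/g) already has dimensions [T], so the equation balances without 2π contributing any dimensions. 2π is a pure (dimensionless) number; changing or removing it would not affect dimensional consistency.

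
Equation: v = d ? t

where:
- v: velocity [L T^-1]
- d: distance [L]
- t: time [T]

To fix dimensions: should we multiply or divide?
division (÷): v = d ÷ t

v [L T^-1]; d [L]; t [T].
d × t → [L T] ✗
d ÷ t → [L T^-1] ✓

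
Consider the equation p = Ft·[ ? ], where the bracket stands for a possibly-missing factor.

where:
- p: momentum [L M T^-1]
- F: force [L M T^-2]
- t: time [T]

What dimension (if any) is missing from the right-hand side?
Nothing is missing — the bracketed factor must be dimensionless.

p has dimensions [L M T^-1] and Ft already has dimensions [L M T^-1], so p = Ft is dimensionally complete.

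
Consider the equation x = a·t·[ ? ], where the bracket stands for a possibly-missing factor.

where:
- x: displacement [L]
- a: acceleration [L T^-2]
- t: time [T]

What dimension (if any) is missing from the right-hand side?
[T] — time (e.g. t)

x has dimensions [L]; a·t has dimensions [L T^-1].
The bracketed factor must supply [L] / [L T^-1] = [T].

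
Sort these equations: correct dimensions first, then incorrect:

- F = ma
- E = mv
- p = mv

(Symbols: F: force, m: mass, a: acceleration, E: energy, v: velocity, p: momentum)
Dimensionally correct: F = ma, p = mv
Dimensionally incorrect: E = mv
Ordered (correct first, then incorrect): F = ma, p = mv, E = mv

- F = ma: LHS [L M T^-2], RHS [L M T^-2] → correct ✓
- E = mv: LHS [L^2 M T^-2], RHS [L M T^-1] → incorrect ✗
- p = mv: LHS [L M T^-1], RHS [L M T^-1] → correct ✓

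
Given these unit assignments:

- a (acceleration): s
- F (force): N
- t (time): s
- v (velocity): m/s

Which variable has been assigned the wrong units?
a

The variable a (acceleration) should have units m/s², not s.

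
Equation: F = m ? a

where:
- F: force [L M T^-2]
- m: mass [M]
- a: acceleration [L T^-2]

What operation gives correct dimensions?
multiplication (×): F = m × a

F [L M T^-2]; m [M]; a [L T^-2].
m × a → [L M T^-2] ✓
m ÷ a → [L^-1 M T^2] ✗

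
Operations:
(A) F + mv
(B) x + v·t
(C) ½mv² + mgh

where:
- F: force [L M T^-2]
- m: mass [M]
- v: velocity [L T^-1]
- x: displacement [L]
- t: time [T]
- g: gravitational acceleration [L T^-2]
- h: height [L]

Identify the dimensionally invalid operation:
(A) F + mv

(A) F + mv: F [L M T^-2] and mv [L M T^-1] — different dimensions cannot be added/subtracted ✗
(B) x + v·t: x [L] and v·t [L] — same dimensions ✓
(C) ½mv² + mgh: ½mv² [L^2 M T^-2] and mgh [L^2 M T^-2] — same dimensions ✓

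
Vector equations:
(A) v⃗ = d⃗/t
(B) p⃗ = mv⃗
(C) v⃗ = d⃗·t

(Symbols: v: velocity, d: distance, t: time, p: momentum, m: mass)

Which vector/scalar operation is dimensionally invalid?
(C) v⃗ = d⃗·t

(A) v⃗ = d⃗/t: LHS [L T^-1], RHS [L T^-1] ✓ — displacement (vector) divided by time (scalar)
(B) p⃗ = mv⃗: LHS [L M T^-1], RHS [L M T^-1] ✓ — mass (scalar) times velocity (vector)
(C) v⃗ = d⃗·t: LHS [L T^-1], RHS [L T] ✗ — velocity is displacement per time; should be d⃗/t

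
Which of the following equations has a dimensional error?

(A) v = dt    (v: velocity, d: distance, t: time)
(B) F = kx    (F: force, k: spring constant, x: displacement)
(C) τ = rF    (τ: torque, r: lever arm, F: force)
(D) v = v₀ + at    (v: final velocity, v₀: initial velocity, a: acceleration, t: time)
(A) v = dt

The equation (A) v = dt is dimensionally incorrect.

LHS (v): [L T^-1]
RHS (dt): [L T] ✗

The dimensions do not match. The other three equations balance.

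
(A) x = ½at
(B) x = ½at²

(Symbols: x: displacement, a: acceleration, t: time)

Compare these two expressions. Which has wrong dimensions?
(A)

(A) x = ½at: LHS [L], RHS [L T^-1] ✗
(B) x = ½at²: LHS [L], RHS [L] ✓

Expression (A) x = ½at is dimensionally incorrect.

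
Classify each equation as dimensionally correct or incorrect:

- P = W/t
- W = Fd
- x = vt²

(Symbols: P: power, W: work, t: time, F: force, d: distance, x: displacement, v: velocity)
Dimensionally correct: P = W/t, W = Fd
Dimensionally incorrect: x = vt²
Ordered (correct first, then incorrect): P = W/t, W = Fd, x = vt²

- P = W/t: LHS [L^2 M T^-3], RHS [L^2 M T^-3] → correct ✓
- W = Fd: LHS [L^2 M T^-2], RHS [L^2 M T^-2] → correct ✓
- x = vt²: LHS [L], RHS [L T] → incorrect ✗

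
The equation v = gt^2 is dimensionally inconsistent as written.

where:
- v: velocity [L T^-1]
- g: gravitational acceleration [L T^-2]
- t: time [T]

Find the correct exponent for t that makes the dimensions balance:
The exponent of t should be 1: v = gt

The LHS v has dimensions [L T^-1]; t has dimensions [T].
As written, the RHS gt^2 (exponent 2 on t) has dimensions [L], which does not match.
With exponent 1, the RHS gt has dimensions [L T^-1], matching the LHS.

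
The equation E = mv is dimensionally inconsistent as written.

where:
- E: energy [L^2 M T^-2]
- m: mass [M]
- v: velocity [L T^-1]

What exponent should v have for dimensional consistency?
The exponent of v should be 2: E = mv^2

The LHS E has dimensions [L^2 M T^-2]; v has dimensions [L T^-1].
As written, the RHS mv (exponent 1 on v) has dimensions [L M T^-1], which does not match.
With exponent 2, the RHS mv^2 has dimensions [L^2 M T^-2], matching the LHS.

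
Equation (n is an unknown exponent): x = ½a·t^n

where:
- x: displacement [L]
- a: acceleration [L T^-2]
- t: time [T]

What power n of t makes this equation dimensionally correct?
n = 2

x has dimensions [L]; t has dimensions [T].
The rest of the RHS has dimensions [L T^-2], so t^n must supply [T^2].
With n = 2: ½a·t^2 has dimensions [L], matching the LHS ✓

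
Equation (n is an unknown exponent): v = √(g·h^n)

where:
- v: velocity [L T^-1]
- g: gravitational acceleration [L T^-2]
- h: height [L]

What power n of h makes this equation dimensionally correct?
n = 1

v has dimensions [L T^-1]; h has dimensions [L].
With n = 1: √(g·h^1) has dimensions [L T^-1], matching the LHS ✓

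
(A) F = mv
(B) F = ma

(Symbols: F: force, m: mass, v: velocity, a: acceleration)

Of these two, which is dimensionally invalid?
(A)

(A) F = mv: LHS [L M T^-2], RHS [L M T^-1] ✗
(B) F = ma: LHS [L M T^-2], RHS [L M T^-2] ✓

Expression (A) F = mv is dimensionally incorrect.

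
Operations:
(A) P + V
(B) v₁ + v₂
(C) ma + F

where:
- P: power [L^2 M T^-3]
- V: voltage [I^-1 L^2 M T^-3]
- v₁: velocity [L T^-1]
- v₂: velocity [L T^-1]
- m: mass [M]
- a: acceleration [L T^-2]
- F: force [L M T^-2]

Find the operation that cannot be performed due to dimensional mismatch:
(A) P + V

(A) P + V: P [L^2 M T^-3] and V [I^-1 L^2 M T^-3] — different dimensions cannot be added/subtracted ✗
(B) v₁ + v₂: v₁ [L T^-1] and v₂ [L T^-1] — same dimensions ✓
(C) ma + F: ma [L M T^-2] and F [L M T^-2] — same dimensions ✓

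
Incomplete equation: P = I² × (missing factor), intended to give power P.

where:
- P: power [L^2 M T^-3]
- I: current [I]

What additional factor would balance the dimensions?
R (resistance), dimensions [I^-2 L^2 M T^-3]

P has dimensions [L^2 M T^-3] and I² has dimensions [I^2].
The missing factor must have dimensions [L^2 M T^-3] / [I^2] = [I^-2 L^2 M T^-3], i.e. resistance (R).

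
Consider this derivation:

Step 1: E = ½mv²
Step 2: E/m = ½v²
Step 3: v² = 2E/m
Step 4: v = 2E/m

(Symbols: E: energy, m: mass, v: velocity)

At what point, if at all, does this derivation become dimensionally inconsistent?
Step 4

Step 1: E = ½mv² → LHS [L^2 M T^-2], RHS [L^2 M T^-2] ✓
Step 2: E/m = ½v² → LHS [L^2 T^-2], RHS [L^2 T^-2] ✓
Step 3: v² = 2E/m → LHS [L^2 T^-2], RHS [L^2 T^-2] ✓
Step 4: v = 2E/m → LHS [L T^-1], RHS [L^2 T^-2] ✗

The first dimensional inconsistency appears in step 4: v = 2E/m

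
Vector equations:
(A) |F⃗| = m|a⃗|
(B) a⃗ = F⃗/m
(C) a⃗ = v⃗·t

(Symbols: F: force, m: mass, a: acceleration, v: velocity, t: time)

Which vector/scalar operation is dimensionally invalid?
(C) a⃗ = v⃗·t

(A) |F⃗| = m|a⃗|: LHS [L M T^-2], RHS [L M T^-2] ✓ — magnitudes of vectors are scalars
(B) a⃗ = F⃗/m: LHS [L T^-2], RHS [L T^-2] ✓ — force (vector) divided by mass (scalar)
(C) a⃗ = v⃗·t: LHS [L T^-2], RHS [L] ✗ — acceleration is velocity per time; should be v⃗/t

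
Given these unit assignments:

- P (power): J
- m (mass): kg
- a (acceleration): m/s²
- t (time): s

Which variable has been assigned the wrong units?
P

The variable P (power) should have units W, not J.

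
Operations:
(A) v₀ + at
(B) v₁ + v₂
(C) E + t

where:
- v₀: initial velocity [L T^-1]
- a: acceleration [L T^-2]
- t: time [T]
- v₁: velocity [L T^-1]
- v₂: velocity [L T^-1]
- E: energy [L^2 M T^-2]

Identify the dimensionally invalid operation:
(C) E + t

(A) v₀ + at: v₀ [L T^-1] and at [L T^-1] — same dimensions ✓
(B) v₁ + v₂: v₁ [L T^-1] and v₂ [L T^-1] — same dimensions ✓
(C) E + t: E [L^2 M T^-2] and t [T] — different dimensions cannot be added/subtracted ✗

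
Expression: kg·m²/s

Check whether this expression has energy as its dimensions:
No

The expression kg·m²/s has dimensions [L^2 M T^-1], but energy has dimensions [L^2 M T^-2].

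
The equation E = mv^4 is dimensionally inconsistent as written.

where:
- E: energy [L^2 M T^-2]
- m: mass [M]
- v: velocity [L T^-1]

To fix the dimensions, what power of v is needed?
The exponent of v should be 2: E = mv^2

The LHS E has dimensions [L^2 M T^-2]; v has dimensions [L T^-1].
As written, the RHS mv^4 (exponent 4 on v) has dimensions [L^4 M T^-4], which does not match.
With exponent 2, the RHS mv^2 has dimensions [L^2 M T^-2], matching the LHS.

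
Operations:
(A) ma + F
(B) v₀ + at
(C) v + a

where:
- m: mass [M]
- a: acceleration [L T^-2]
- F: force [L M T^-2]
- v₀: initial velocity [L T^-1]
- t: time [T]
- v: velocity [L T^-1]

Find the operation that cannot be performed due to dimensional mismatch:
(C) v + a

(A) ma + F: ma [L M T^-2] and F [L M T^-2] — same dimensions ✓
(B) v₀ + at: v₀ [L T^-1] and at [L T^-1] — same dimensions ✓
(C) v + a: v [L T^-1] and a [L T^-2] — different dimensions cannot be added/subtracted ✗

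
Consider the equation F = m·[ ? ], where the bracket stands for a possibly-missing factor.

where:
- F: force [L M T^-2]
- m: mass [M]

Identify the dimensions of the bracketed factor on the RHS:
[L T^-2] — acceleration (e.g. a)

F has dimensions [L M T^-2]; m has dimensions [M].
The bracketed factor must supply [L M T^-2] / [M] = [L T^-2].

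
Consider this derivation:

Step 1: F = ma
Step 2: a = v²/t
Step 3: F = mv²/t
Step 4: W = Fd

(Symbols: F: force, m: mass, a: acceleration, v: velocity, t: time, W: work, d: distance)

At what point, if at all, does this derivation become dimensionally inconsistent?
Step 2

Step 1: F = ma → LHS [L M T^-2], RHS [L M T^-2] ✓
Step 2: a = v²/t → LHS [L T^-2], RHS [L^2 T^-3] ✗

The first dimensional inconsistency appears in step 2: a = v²/t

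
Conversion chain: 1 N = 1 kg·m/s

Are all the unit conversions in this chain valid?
The chain is incorrect (it contains an error).

Incorrect: Newton is kg·m/s², not kg·m/s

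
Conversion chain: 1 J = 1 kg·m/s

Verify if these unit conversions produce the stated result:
The chain is incorrect (it contains an error).

Incorrect: Joule is kg·m²/s², not kg·m/s (that is momentum)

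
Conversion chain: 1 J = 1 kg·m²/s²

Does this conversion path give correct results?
The chain is correct (no errors).

Correct: Joule is defined as kg·m²/s²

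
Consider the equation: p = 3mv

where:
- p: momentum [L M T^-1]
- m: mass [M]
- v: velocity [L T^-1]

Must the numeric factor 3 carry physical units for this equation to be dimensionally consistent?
No

p has dimensions [L M T^-1] and mv already has dimensions [L M T^-1], so the equation balances without 3 contributing any dimensions. 3 is a pure (dimensionless) number; changing or removing it would not affect dimensional consistency.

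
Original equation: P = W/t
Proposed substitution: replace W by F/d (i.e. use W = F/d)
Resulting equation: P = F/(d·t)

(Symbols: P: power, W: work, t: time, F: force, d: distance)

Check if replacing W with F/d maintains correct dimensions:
No

[W] = [L^2 M T^-2] and [F/d] = [M T^-2]. These differ, so the substitution replaces a quantity by one of different dimensions and the result P = F/(d·t) has LHS [L^2 M T^-3] vs RHS [M T^-3] — inconsistent.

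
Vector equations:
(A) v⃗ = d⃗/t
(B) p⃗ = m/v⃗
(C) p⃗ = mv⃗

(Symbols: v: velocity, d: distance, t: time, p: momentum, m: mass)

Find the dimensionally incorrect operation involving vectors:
(B) p⃗ = m/v⃗

(A) v⃗ = d⃗/t: LHS [L T^-1], RHS [L T^-1] ✓ — displacement (vector) divided by time (scalar)
(B) p⃗ = m/v⃗: LHS [L M T^-1], RHS [L^-1 M T] ✗ — momentum is mass times velocity; should be mv⃗ (and division by a vector is undefined)
(C) p⃗ = mv⃗: LHS [L M T^-1], RHS [L M T^-1] ✓ — mass (scalar) times velocity (vector)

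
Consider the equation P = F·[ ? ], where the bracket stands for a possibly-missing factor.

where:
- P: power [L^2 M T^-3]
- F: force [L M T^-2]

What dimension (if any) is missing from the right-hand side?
[L T^-1] — velocity (e.g. v)

P has dimensions [L^2 M T^-3]; F has dimensions [L M T^-2].
The bracketed factor must supply [L^2 M T^-3] / [L M T^-2] = [L T^-1].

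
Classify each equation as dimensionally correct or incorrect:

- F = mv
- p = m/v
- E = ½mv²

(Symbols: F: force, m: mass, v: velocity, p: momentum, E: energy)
Dimensionally correct: E = ½mv²
Dimensionally incorrect: F = mv, p = m/v
Ordered (correct first, then incorrect): E = ½mv², F = mv, p = m/v

- F = mv: LHS [L M T^-2], RHS [L M T^-1] → incorrect ✗
- p = m/v: LHS [L M T^-1], RHS [L^-1 M T] → incorrect ✗
- E = ½mv²: LHS [L^2 M T^-2], RHS [L^2 M T^-2] → correct ✓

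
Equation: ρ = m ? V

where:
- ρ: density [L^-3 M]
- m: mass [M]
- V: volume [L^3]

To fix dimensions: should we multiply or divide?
division (÷): ρ = m ÷ V

ρ [L^-3 M]; m [M]; V [L^3].
m × V → [L^3 M] ✗
m ÷ V → [L^-3 M] ✓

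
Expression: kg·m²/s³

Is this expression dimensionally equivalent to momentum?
No

The expression kg·m²/s³ has dimensions [L^2 M T^-3], but momentum has dimensions [L M T^-1].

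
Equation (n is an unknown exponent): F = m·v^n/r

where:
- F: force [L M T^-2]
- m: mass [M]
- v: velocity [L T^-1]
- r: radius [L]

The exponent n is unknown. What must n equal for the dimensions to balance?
n = 2

F has dimensions [L M T^-2]; v has dimensions [L T^-1].
The rest of the RHS has dimensions [L^-1 M], so v^n must supply [L^2 T^-2].
With n = 2: m·v^2/r has dimensions [L M T^-2], matching the LHS ✓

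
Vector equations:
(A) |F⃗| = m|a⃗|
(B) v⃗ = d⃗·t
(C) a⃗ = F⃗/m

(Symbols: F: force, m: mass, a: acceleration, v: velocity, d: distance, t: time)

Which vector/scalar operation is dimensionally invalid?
(B) v⃗ = d⃗·t

(A) |F⃗| = m|a⃗|: LHS [L M T^-2], RHS [L M T^-2] ✓ — magnitudes of vectors are scalars
(B) v⃗ = d⃗·t: LHS [L T^-1], RHS [L T] ✗ — velocity is displacement per time; should be d⃗/t
(C) a⃗ = F⃗/m: LHS [L T^-2], RHS [L T^-2] ✓ — force (vector) divided by mass (scalar)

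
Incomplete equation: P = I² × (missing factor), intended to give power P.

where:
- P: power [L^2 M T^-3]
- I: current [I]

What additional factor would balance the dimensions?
R (resistance), dimensions [I^-2 L^2 M T^-3]

P has dimensions [L^2 M T^-3] and I² has dimensions [I^2].
The missing factor must have dimensions [L^2 M T^-3] / [I^2] = [I^-2 L^2 M T^-3], i.e. resistance (R).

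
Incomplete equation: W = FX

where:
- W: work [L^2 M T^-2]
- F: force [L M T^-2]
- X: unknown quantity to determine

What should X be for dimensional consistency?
X = d (distance), dimensions [L]

W has dimensions [L^2 M T^-2]; the rest of the RHS (F) has dimensions [L M T^-2].
So X must have dimensions [L] — X = d (distance).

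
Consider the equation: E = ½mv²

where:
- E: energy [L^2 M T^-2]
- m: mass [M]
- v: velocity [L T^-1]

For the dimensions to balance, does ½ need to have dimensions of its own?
No

E has dimensions [L^2 M T^-2] and mv² already has dimensions [L^2 M T^-2], so the equation balances without ½ contributing any dimensions. ½ is a pure (dimensionless) number; changing or removing it would not affect dimensional consistency.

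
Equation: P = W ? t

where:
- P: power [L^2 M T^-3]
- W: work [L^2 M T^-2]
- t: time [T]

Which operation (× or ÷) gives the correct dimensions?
division (÷): P = W ÷ t

P [L^2 M T^-3]; W [L^2 M T^-2]; t [T].
W × t → [L^2 M T^-1] ✗
W ÷ t → [L^2 M T^-3] ✓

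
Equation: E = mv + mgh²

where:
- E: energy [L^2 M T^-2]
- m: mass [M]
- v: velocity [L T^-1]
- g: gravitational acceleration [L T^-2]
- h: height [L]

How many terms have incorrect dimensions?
2

LHS E: [L^2 M T^-2]
- mv: [L M T^-1] ✗
- mgh²: [L^3 M T^-2] ✗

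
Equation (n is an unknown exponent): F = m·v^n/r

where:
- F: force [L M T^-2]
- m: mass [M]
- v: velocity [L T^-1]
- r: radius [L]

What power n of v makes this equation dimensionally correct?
n = 2

F has dimensions [L M T^-2]; v has dimensions [L T^-1].
The rest of the RHS has dimensions [L^-1 M], so v^n must supply [L^2 T^-2].
With n = 2: m·v^2/r has dimensions [L M T^-2], matching the LHS ✓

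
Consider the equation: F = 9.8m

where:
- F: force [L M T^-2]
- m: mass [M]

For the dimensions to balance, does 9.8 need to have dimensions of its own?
Yes

F has dimensions [L M T^-2], while m alone has dimensions [M]. For the equation to balance, the factor 9.8 must carry dimensions [L T^-2] — it is a dimensional constant (a numerical value of a physical quantity with its units suppressed), not a pure number.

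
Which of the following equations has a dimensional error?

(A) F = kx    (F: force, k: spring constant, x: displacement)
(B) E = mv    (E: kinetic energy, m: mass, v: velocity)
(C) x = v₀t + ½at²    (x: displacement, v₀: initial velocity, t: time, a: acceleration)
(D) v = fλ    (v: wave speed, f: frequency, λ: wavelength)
(B) E = mv

The equation (B) E = mv is dimensionally incorrect.

LHS (E): [L^2 M T^-2]
RHS (mv): [L M T^-1] ✗

The dimensions do not match. The other three equations balance.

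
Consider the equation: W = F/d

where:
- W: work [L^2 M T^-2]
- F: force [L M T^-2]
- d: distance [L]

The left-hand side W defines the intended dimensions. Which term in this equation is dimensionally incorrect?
The right-hand side term F/d

W has dimensions [L^2 M T^-2], but F/d has dimensions [M T^-2], so the term F/d is dimensionally wrong for W.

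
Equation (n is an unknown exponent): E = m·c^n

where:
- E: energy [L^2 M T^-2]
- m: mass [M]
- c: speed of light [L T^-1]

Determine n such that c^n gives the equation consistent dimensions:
n = 2

E has dimensions [L^2 M T^-2]; c has dimensions [L T^-1].
The rest of the RHS has dimensions [M], so c^n must supply [L^2 T^-2].
With n = 2: m·c^2 has dimensions [L^2 M T^-2], matching the LHS ✓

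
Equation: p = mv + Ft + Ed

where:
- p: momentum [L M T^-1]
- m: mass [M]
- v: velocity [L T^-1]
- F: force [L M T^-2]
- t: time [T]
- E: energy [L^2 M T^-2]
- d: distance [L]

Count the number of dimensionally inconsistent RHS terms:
1

LHS p: [L M T^-1]
- mv: [L M T^-1] ✓
- Ft: [L M T^-1] ✓
- Ed: [L^3 M T^-2] ✗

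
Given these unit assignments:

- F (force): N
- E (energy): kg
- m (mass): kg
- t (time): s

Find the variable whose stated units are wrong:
E

The variable E (energy) should have units J, not kg.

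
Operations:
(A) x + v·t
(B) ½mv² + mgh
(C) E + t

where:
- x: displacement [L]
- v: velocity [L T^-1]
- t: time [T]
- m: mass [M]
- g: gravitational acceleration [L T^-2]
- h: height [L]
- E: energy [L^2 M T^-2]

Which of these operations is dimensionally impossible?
(C) E + t

(A) x + v·t: x [L] and v·t [L] — same dimensions ✓
(B) ½mv² + mgh: ½mv² [L^2 M T^-2] and mgh [L^2 M T^-2] — same dimensions ✓
(C) E + t: E [L^2 M T^-2] and t [T] — different dimensions cannot be added/subtracted ✗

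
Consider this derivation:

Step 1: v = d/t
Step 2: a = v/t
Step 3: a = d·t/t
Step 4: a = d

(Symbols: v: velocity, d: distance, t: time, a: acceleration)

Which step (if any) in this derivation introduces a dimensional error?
Step 3

Step 1: v = d/t → LHS [L T^-1], RHS [L T^-1] ✓
Step 2: a = v/t → LHS [L T^-2], RHS [L T^-2] ✓
Step 3: a = d·t/t → LHS [L T^-2], RHS [L] ✗

The first dimensional inconsistency appears in step 3: a = d·t/t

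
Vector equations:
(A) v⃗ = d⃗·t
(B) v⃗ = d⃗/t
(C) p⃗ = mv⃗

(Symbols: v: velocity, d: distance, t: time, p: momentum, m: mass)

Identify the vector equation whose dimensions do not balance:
(A) v⃗ = d⃗·t

(A) v⃗ = d⃗·t: LHS [L T^-1], RHS [L T] ✗ — velocity is displacement per time; should be d⃗/t
(B) v⃗ = d⃗/t: LHS [L T^-1], RHS [L T^-1] ✓ — displacement (vector) divided by time (scalar)
(C) p⃗ = mv⃗: LHS [L M T^-1], RHS [L M T^-1] ✓ — mass (scalar) times velocity (vector)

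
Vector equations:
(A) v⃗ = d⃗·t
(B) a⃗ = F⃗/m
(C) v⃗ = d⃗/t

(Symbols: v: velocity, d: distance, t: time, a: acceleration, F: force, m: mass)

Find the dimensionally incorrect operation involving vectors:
(A) v⃗ = d⃗·t

(A) v⃗ = d⃗·t: LHS [L T^-1], RHS [L T] ✗ — velocity is displacement per time; should be d⃗/t
(B) a⃗ = F⃗/m: LHS [L T^-2], RHS [L T^-2] ✓ — force (vector) divided by mass (scalar)
(C) v⃗ = d⃗/t: LHS [L T^-1], RHS [L T^-1] ✓ — displacement (vector) divided by time (scalar)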